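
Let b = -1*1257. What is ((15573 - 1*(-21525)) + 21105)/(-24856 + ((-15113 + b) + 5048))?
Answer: -58203/36178 ≈ -1.6088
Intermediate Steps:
b = -1257
((15573 - 1*(-21525)) + 21105)/(-24856 + ((-15113 + b) + 5048)) = ((15573 - 1*(-21525)) + 21105)/(-24856 + ((-15113 - 1257) + 5048)) = ((15573 + 21525) + 21105)/(-24856 + (-16370 + 5048)) = (37098 + 21105)/(-24856 - 11322) = 58203/(-36178) = 58203*(-1/36178) = -58203/36178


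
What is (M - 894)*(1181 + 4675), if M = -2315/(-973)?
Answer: -5080355232/973 ≈ -5.2213e+6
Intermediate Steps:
M = 2315/973 (M = -2315*(-1/973) = 2315/973 ≈ 2.3792)
(M - 894)*(1181 + 4675) = (2315/973 - 894)*(1181 + 4675) = -867547/973*5856 = -5080355232/973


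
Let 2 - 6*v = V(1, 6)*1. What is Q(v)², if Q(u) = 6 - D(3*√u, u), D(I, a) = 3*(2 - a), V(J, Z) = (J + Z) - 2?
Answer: 9/4 ≈ 2.2500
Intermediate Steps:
V(J, Z) = -2 + J + Z
D(I, a) = 6 - 3*a
v = -½ (v = ⅓ - (-2 + 1 + 6)/6 = ⅓ - 5/6 = ⅓ - ⅙*5 = ⅓ - ⅚ = -½ ≈ -0.50000)
Q(u) = 3*u (Q(u) = 6 - (6 - 3*u) = 6 + (-6 + 3*u) = 3*u)
Q(v)² = (3*(-½))² = (-3/2)² = 9/4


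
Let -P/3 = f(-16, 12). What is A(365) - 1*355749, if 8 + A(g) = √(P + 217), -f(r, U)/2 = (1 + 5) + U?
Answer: -355757 + 5*√13 ≈ -3.5574e+5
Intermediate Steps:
f(r, U) = -12 - 2*U (f(r, U) = -2*((1 + 5) + U) = -2*(6 + U) = -12 - 2*U)
P = 108 (P = -3*(-12 - 2*12) = -3*(-12 - 24) = -3*(-36) = 108)
A(g) = -8 + 5*√13 (A(g) = -8 + √(108 + 217) = -8 + √325 = -8 + 5*√13)
A(365) - 1*355749 = (-8 + 5*√13) - 1*355749 = (-8 + 5*√13) - 355749 = -355757 + 5*√13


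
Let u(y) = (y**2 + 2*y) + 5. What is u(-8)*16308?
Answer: 864324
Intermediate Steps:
u(y) = 5 + y**2 + 2*y
u(-8)*16308 = (5 + (-8)**2 + 2*(-8))*16308 = (5 + 64 - 16)*16308 = 53*16308 = 864324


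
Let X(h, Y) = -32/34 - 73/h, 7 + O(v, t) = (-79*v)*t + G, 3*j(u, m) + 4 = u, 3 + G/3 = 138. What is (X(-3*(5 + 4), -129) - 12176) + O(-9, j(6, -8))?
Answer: -5187727/459 ≈ -11302.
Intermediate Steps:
G = 405 (G = -9 + 3*138 = -9 + 414 = 405)
j(u, m) = -4/3 + u/3
O(v, t) = 398 - 79*t*v (O(v, t) = -7 + ((-79*v)*t + 405) = -7 + (-79*t*v + 405) = -7 + (405 - 79*t*v) = 398 - 79*t*v)
X(h, Y) = -16/17 - 73/h (X(h, Y) = -32*1/34 - 73/h = -16/17 - 73/h)
(X(-3*(5 + 4), -129) - 12176) + O(-9, j(6, -8)) = ((-16/17 - 73*(-1/(3*(5 + 4)))) - 12176) + (398 - 79*(-4/3 + (⅓)*6)*(-9)) = ((-16/17 - 73/((-3*9))) - 12176) + (398 - 79*(-4/3 + 2)*(-9)) = ((-16/17 - 73/(-27)) - 12176) + (398 - 79*⅔*(-9)) = ((-16/17 - 73*(-1/27)) - 12176) + (398 + 474) = ((-16/17 + 73/27) - 12176) + 872 = (809/459 - 12176) + 872 = -5587975/459 + 872 = -5187727/459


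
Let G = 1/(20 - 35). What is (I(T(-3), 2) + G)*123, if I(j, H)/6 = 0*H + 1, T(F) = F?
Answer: 3649/5 ≈ 729.80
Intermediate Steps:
I(j, H) = 6 (I(j, H) = 6*(0*H + 1) = 6*(0 + 1) = 6*1 = 6)
G = -1/15 (G = 1/(-15) = -1/15 ≈ -0.066667)
(I(T(-3), 2) + G)*123 = (6 - 1/15)*123 = (89/15)*123 = 3649/5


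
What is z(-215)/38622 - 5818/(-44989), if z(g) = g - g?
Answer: 5818/44989 ≈ 0.12932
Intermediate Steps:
z(g) = 0
z(-215)/38622 - 5818/(-44989) = 0/38622 - 5818/(-44989) = 0*(1/38622) - 5818*(-1/44989) = 0 + 5818/44989 = 5818/44989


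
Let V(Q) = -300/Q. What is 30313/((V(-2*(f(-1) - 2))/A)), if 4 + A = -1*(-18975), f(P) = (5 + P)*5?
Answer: 1725203769/25 ≈ 6.9008e+7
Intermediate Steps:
f(P) = 25 + 5*P
A = 18971 (A = -4 - 1*(-18975) = -4 + 18975 = 18971)
30313/((V(-2*(f(-1) - 2))/A)) = 30313/((-300*(-1/(2*((25 + 5*(-1)) - 2)))/18971)) = 30313/((-300*(-1/(2*((25 - 5) - 2)))*(1/18971))) = 30313/((-300*(-1/(2*(20 - 2)))*(1/18971))) = 30313/((-300/((-2*18))*(1/18971))) = 30313/((-300/(-36)*(1/18971))) = 30313/((-300*(-1/36)*(1/18971))) = 30313/(((25/3)*(1/18971))) = 30313/(25/56913) = 30313*(56913/25) = 1725203769/25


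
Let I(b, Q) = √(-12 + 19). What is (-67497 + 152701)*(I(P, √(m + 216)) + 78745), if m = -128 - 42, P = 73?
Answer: 6709388980 + 85204*√7 ≈ 6.7096e+9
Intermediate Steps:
m = -170
I(b, Q) = √7
(-67497 + 152701)*(I(P, √(m + 216)) + 78745) = (-67497 + 152701)*(√7 + 78745) = 85204*(78745 + √7) = 6709388980 + 85204*√7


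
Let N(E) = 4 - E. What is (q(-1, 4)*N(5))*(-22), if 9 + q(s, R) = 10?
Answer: 22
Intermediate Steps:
q(s, R) = 1 (q(s, R) = -9 + 10 = 1)
(q(-1, 4)*N(5))*(-22) = (1*(4 - 1*5))*(-22) = (1*(4 - 5))*(-22) = (1*(-1))*(-22) = -1*(-22) = 22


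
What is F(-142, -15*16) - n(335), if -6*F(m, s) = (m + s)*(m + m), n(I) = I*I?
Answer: -390919/3 ≈ -1.3031e+5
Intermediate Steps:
n(I) = I²
F(m, s) = -m*(m + s)/3 (F(m, s) = -(m + s)*(m + m)/6 = -(m + s)*2*m/6 = -m*(m + s)/3)
F(-142, -15*16) - n(335) = -⅓*(-142)*(-142 - 15*16) - 1*335² = -⅓*(-142)*(-142 - 240) - 1*112225 = -⅓*(-142)*(-382) - 112225 = -54244/3 - 112225 = -390919/3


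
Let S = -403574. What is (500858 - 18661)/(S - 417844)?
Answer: -482197/821418 ≈ -0.58703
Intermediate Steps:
(500858 - 18661)/(S - 417844) = (500858 - 18661)/(-403574 - 417844) = 482197/(-821418) = 482197*(-1/821418) = -482197/821418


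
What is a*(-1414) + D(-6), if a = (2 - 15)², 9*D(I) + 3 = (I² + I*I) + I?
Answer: -238959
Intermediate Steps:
D(I) = -⅓ + I/9 + 2*I²/9 (D(I) = -⅓ + ((I² + I*I) + I)/9 = -⅓ + ((I² + I²) + I)/9 = -⅓ + (2*I² + I)/9 = -⅓ + (I + 2*I²)/9 = -⅓ + (I/9 + 2*I²/9) = -⅓ + I/9 + 2*I²/9)
a = 169 (a = (-13)² = 169)
a*(-1414) + D(-6) = 169*(-1414) + (-⅓ + (⅑)*(-6) + (2/9)*(-6)²) = -238966 + (-⅓ - ⅔ + (2/9)*36) = -238966 + (-⅓ - ⅔ + 8) = -238966 + 7 = -238959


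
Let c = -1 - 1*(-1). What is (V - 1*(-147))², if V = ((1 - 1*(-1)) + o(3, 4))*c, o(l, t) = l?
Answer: 21609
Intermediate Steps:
c = 0 (c = -1 + 1 = 0)
V = 0 (V = ((1 - 1*(-1)) + 3)*0 = ((1 + 1) + 3)*0 = (2 + 3)*0 = 5*0 = 0)
(V - 1*(-147))² = (0 - 1*(-147))² = (0 + 147)² = 147² = 21609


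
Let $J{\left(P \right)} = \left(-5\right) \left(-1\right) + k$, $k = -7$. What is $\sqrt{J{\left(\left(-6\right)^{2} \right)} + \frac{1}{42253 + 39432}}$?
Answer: $\frac{i \sqrt{13886365}}{2635} \approx 1.4142 i$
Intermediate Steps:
$J{\left(P \right)} = -2$ ($J{\left(P \right)} = \left(-5\right) \left(-1\right) - 7 = 5 - 7 = -2$)
$\sqrt{J{\left(\left(-6\right)^{2} \right)} + \frac{1}{42253 + 39432}} = \sqrt{-2 + \frac{1}{42253 + 39432}} = \sqrt{-2 + \frac{1}{81685}} = \sqrt{- \frac{163369}{81685}} = \frac{i \sqrt{13886365}}{2635}$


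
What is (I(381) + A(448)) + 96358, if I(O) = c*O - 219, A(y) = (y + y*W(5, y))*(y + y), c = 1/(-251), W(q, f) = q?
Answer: 628650956/251 ≈ 2.5046e+6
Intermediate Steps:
c = -1/251 ≈ -0.0039841
A(y) = 12*y² (A(y) = (y + y*5)*(y + y) = (y + 5*y)*(2*y) = (6*y)*(2*y) = 12*y²)
I(O) = -219 - O/251 (I(O) = -O/251 - 219 = -219 - O/251)
(I(381) + A(448)) + 96358 = ((-219 - 1/251*381) + 12*448²) + 96358 = ((-219 - 381/251) + 12*200704) + 96358 = (-55350/251 + 2408448) + 96358 = 604465098/251 + 96358 = 628650956/251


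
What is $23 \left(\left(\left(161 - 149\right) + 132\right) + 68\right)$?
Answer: $4876$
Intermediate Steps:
$23 \left(\left(\left(161 - 149\right) + 132\right) + 68\right) = 23 \left(\left(12 + 132\right) + 68\right) = 23 \left(144 + 68\right) = 23 \cdot 212 = 4876$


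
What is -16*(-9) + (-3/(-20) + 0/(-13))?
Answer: 2883/20 ≈ 144.15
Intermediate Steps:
-16*(-9) + (-3/(-20) + 0/(-13)) = 144 + (-3*(-1/20) + 0*(-1/13)) = 144 + (3/20 + 0) = 144 + 3/20 = 2883/20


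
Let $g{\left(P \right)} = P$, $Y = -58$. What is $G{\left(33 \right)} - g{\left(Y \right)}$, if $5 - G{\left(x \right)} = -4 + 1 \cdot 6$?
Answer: $61$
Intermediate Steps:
$G{\left(x \right)} = 3$ ($G{\left(x \right)} = 5 - \left(-4 + 1 \cdot 6\right) = 5 - \left(-4 + 6\right) = 5 - 2 = 3$)
$G{\left(33 \right)} - g{\left(Y \right)} = 3 - -58 = 3 + 58 = 61$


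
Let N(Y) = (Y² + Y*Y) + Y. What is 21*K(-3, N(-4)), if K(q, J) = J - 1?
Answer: 567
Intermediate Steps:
N(Y) = Y + 2*Y² (N(Y) = (Y² + Y²) + Y = 2*Y² + Y = Y + 2*Y²)
K(q, J) = -1 + J
21*K(-3, N(-4)) = 21*(-1 - 4*(1 + 2*(-4))) = 21*(-1 - 4*(1 - 8)) = 21*(-1 - 4*(-7)) = 21*(-1 + 28) = 21*27 = 567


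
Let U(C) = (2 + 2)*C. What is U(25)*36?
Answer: 3600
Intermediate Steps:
U(C) = 4*C
U(25)*36 = (4*25)*36 = 100*36 = 3600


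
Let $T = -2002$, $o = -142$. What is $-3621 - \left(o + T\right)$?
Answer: $-1477$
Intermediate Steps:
$-3621 - \left(o + T\right) = -3621 - \left(-142 - 2002\right) = -3621 - -2144 = -3621 + 2144 = -1477$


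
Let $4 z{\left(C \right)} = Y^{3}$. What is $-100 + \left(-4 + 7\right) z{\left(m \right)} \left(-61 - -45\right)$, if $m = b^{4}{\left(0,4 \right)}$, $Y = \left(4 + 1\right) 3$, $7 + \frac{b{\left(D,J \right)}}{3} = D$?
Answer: $-40600$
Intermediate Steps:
$b{\left(D,J \right)} = -21 + 3 D$
$Y = 15$ ($Y = 5 \cdot 3 = 15$)
$m = 194481$ ($m = \left(-21 + 3 \cdot 0\right)^{4} = \left(-21 + 0\right)^{4} = \left(-21\right)^{4} = 194481$)
$z{\left(C \right)} = \frac{3375}{4}$ ($z{\left(C \right)} = \frac{15^{3}}{4} = \frac{1}{4} \cdot 3375 = \frac{3375}{4}$)
$-100 + \left(-4 + 7\right) z{\left(m \right)} \left(-61 - -45\right) = -100 + \left(-4 + 7\right) \frac{3375}{4} \left(-61 - -45\right) = -100 + 3 \cdot \frac{3375}{4} \left(-61 + 45\right) = -100 + \frac{10125}{4} \left(-16\right) = -100 - 40500 = -40600$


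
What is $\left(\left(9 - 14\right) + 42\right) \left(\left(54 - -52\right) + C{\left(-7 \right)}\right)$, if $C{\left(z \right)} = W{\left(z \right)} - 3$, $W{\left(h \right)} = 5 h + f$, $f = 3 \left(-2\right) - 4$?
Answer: $2146$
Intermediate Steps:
$f = -10$ ($f = -6 - 4 = -10$)
$W{\left(h \right)} = -10 + 5 h$ ($W{\left(h \right)} = 5 h - 10 = -10 + 5 h$)
$C{\left(z \right)} = -13 + 5 z$ ($C{\left(z \right)} = \left(-10 + 5 z\right) - 3 = -13 + 5 z$)
$\left(\left(9 - 14\right) + 42\right) \left(\left(54 - -52\right) + C{\left(-7 \right)}\right) = \left(\left(9 - 14\right) + 42\right) \left(\left(54 - -52\right) + \left(-13 + 5 \left(-7\right)\right)\right) = \left(-5 + 42\right) \left(\left(54 + 52\right) - 48\right) = 37 \left(106 - 48\right) = 37 \cdot 58 = 2146$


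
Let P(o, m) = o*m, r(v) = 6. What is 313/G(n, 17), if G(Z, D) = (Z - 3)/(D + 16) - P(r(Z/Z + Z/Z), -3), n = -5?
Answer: 10329/586 ≈ 17.626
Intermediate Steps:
P(o, m) = m*o
G(Z, D) = 18 + (-3 + Z)/(16 + D) (G(Z, D) = (Z - 3)/(D + 16) - (-3)*6 = (-3 + Z)/(16 + D) - 1*(-18) = (-3 + Z)/(16 + D) + 18 = 18 + (-3 + Z)/(16 + D))
313/G(n, 17) = 313/(((285 - 5 + 18*17)/(16 + 17))) = 313/(((285 - 5 + 306)/33)) = 313/(((1/33)*586)) = 313/(586/33) = 313*(33/586) = 10329/586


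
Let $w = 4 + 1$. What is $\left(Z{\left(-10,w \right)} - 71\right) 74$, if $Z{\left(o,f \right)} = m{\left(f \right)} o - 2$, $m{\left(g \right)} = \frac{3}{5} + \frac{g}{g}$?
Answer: $-6586$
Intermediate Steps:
$w = 5$
$m{\left(g \right)} = \frac{8}{5}$ ($m{\left(g \right)} = 3 \cdot \frac{1}{5} + 1 = \frac{3}{5} + 1 = \frac{8}{5}$)
$Z{\left(o,f \right)} = -2 + \frac{8 o}{5}$ ($Z{\left(o,f \right)} = \frac{8 o}{5} - 2 = -2 + \frac{8 o}{5}$)
$\left(Z{\left(-10,w \right)} - 71\right) 74 = \left(\left(-2 + \frac{8}{5} \left(-10\right)\right) - 71\right) 74 = \left(\left(-2 - 16\right) - 71\right) 74 = \left(-18 - 71\right) 74 = \left(-89\right) 74 = -6586$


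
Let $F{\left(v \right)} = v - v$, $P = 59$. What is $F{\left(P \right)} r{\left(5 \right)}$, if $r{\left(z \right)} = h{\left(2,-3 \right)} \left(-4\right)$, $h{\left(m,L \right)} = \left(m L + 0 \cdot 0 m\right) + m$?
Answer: $0$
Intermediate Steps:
$F{\left(v \right)} = 0$
$h{\left(m,L \right)} = m + L m$ ($h{\left(m,L \right)} = \left(L m + 0 m\right) + m = \left(L m + 0\right) + m = L m + m = m + L m$)
$r{\left(z \right)} = 16$ ($r{\left(z \right)} = 2 \left(1 - 3\right) \left(-4\right) = 2 \left(-2\right) \left(-4\right) = \left(-4\right) \left(-4\right) = 16$)
$F{\left(P \right)} r{\left(5 \right)} = 0 \cdot 16 = 0$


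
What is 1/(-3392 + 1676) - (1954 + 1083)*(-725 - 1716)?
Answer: 12721251971/1716 ≈ 7.4133e+6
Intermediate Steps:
1/(-3392 + 1676) - (1954 + 1083)*(-725 - 1716) = 1/(-1716) - 3037*(-2441) = -1/1716 - 1*(-7413317) = -1/1716 + 7413317 = 12721251971/1716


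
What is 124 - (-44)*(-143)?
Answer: -6168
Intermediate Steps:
124 - (-44)*(-143) = 124 - 44*143 = 124 - 6292 = -6168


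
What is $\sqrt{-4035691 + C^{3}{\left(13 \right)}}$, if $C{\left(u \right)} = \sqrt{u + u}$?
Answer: $\sqrt{-4035691 + 26 \sqrt{26}} \approx 2008.9 i$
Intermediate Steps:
$C{\left(u \right)} = \sqrt{2} \sqrt{u}$ ($C{\left(u \right)} = \sqrt{2 u} = \sqrt{2} \sqrt{u}$)
$\sqrt{-4035691 + C^{3}{\left(13 \right)}} = \sqrt{-4035691 + \left(\sqrt{2} \sqrt{13}\right)^{3}} = \sqrt{-4035691 + \left(\sqrt{26}\right)^{3}} = \sqrt{-4035691 + 26 \sqrt{26}}$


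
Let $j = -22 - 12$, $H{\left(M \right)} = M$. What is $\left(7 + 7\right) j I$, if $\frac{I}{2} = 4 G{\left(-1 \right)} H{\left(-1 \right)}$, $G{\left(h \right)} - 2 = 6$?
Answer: $30464$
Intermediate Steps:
$G{\left(h \right)} = 8$ ($G{\left(h \right)} = 2 + 6 = 8$)
$I = -64$ ($I = 2 \cdot 4 \cdot 8 \left(-1\right) = 2 \cdot 32 \left(-1\right) = 2 \left(-32\right) = -64$)
$j = -34$ ($j = -22 - 12 = -34$)
$\left(7 + 7\right) j I = \left(7 + 7\right) \left(-34\right) \left(-64\right) = 14 \left(-34\right) \left(-64\right) = \left(-476\right) \left(-64\right) = 30464$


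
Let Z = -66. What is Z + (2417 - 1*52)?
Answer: 2299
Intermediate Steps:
Z + (2417 - 1*52) = -66 + (2417 - 1*52) = -66 + (2417 - 52) = -66 + 2365 = 2299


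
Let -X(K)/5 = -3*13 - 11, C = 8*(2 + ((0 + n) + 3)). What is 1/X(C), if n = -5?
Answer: 1/250 ≈ 0.0040000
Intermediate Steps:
C = 0 (C = 8*(2 + ((0 - 5) + 3)) = 8*(2 + (-5 + 3)) = 8*(2 - 2) = 8*0 = 0)
X(K) = 250 (X(K) = -5*(-3*13 - 11) = -5*(-39 - 11) = -5*(-50) = 250)
1/X(C) = 1/250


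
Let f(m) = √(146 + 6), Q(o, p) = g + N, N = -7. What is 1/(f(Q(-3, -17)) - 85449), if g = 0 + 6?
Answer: -85449/7301531449 - 2*√38/7301531449 ≈ -1.1705e-5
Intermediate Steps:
g = 6
Q(o, p) = -1 (Q(o, p) = 6 - 7 = -1)
f(m) = 2*√38 (f(m) = √152 = 2*√38)
1/(f(Q(-3, -17)) - 85449) = 1/(2*√38 - 85449) = 1/(-85449 + 2*√38)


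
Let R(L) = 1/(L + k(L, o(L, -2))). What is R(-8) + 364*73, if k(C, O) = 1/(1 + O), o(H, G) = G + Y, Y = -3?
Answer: 876872/33 ≈ 26572.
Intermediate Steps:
o(H, G) = -3 + G (o(H, G) = G - 3 = -3 + G)
R(L) = 1/(-1/4 + L) (R(L) = 1/(L + 1/(1 + (-3 - 2))) = 1/(L + 1/(1 - 5)) = 1/(L + 1/(-4)) = 1/(L - 1/4) = 1/(-1/4 + L))
R(-8) + 364*73 = 4/(-1 + 4*(-8)) + 364*73 = 4/(-1 - 32) + 26572 = 4/(-33) + 26572 = 4*(-1/33) + 26572 = -4/33 + 26572 = 876872/33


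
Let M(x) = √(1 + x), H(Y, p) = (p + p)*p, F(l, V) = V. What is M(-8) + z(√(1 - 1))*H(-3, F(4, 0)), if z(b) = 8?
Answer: I*√7 ≈ 2.6458*I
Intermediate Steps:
H(Y, p) = 2*p² (H(Y, p) = (2*p)*p = 2*p²)
M(-8) + z(√(1 - 1))*H(-3, F(4, 0)) = √(1 - 8) + 8*(2*0²) = √(-7) + 8*(2*0) = I*√7 + 8*0 = I*√7 + 0 = I*√7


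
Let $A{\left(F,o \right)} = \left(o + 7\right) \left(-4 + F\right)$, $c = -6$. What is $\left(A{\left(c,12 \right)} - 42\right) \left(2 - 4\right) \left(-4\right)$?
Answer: $-1856$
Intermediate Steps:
$A{\left(F,o \right)} = \left(-4 + F\right) \left(7 + o\right)$ ($A{\left(F,o \right)} = \left(7 + o\right) \left(-4 + F\right) = \left(-4 + F\right) \left(7 + o\right)$)
$\left(A{\left(c,12 \right)} - 42\right) \left(2 - 4\right) \left(-4\right) = \left(\left(-28 - 48 + 7 \left(-6\right) - 72\right) - 42\right) \left(2 - 4\right) \left(-4\right) = \left(\left(-28 - 48 - 42 - 72\right) - 42\right) \left(\left(-2\right) \left(-4\right)\right) = \left(-190 - 42\right) 8 = \left(-232\right) 8 = -1856$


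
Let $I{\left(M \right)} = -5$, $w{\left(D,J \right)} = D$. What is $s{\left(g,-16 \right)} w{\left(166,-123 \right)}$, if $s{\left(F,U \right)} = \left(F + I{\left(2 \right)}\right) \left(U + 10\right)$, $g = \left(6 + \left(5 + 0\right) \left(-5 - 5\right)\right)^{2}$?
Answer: $-1923276$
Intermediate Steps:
$g = 1936$ ($g = \left(6 + 5 \left(-10\right)\right)^{2} = \left(6 - 50\right)^{2} = \left(-44\right)^{2} = 1936$)
$s{\left(F,U \right)} = \left(-5 + F\right) \left(10 + U\right)$ ($s{\left(F,U \right)} = \left(F - 5\right) \left(U + 10\right) = \left(-5 + F\right) \left(10 + U\right)$)
$s{\left(g,-16 \right)} w{\left(166,-123 \right)} = \left(-50 - -80 + 10 \cdot 1936 + 1936 \left(-16\right)\right) 166 = \left(-50 + 80 + 19360 - 30976\right) 166 = \left(-11586\right) 166 = -1923276$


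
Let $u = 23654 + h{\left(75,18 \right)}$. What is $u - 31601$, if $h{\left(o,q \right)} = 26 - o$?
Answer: $-7996$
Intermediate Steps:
$u = 23605$ ($u = 23654 + \left(26 - 75\right) = 23654 - 49 = 23605$)
$u - 31601 = 23605 - 31601 = -7996$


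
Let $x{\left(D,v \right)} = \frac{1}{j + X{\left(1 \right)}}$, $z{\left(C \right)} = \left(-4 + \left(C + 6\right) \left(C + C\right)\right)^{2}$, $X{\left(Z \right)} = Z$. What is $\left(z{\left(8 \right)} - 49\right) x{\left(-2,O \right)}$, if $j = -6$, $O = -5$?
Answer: $- \frac{48351}{5} \approx -9670.2$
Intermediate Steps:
$z{\left(C \right)} = \left(-4 + 2 C \left(6 + C\right)\right)^{2}$ ($z{\left(C \right)} = \left(-4 + \left(6 + C\right) 2 C\right)^{2} = \left(-4 + 2 C \left(6 + C\right)\right)^{2}$)
$x{\left(D,v \right)} = - \frac{1}{5}$ ($x{\left(D,v \right)} = \frac{1}{-6 + 1} = \frac{1}{-5} = - \frac{1}{5}$)
$\left(z{\left(8 \right)} - 49\right) x{\left(-2,O \right)} = \left(4 \left(-2 + 8^{2} + 6 \cdot 8\right)^{2} - 49\right) \left(- \frac{1}{5}\right) = \left(4 \left(-2 + 64 + 48\right)^{2} - 49\right) \left(- \frac{1}{5}\right) = \left(4 \cdot 110^{2} - 49\right) \left(- \frac{1}{5}\right) = \left(4 \cdot 12100 - 49\right) \left(- \frac{1}{5}\right) = \left(48400 - 49\right) \left(- \frac{1}{5}\right) = 48351 \left(- \frac{1}{5}\right) = - \frac{48351}{5}$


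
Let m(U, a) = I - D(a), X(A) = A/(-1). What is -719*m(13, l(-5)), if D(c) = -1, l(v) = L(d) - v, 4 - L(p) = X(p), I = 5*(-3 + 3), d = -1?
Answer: -719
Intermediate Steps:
I = 0 (I = 5*0 = 0)
X(A) = -A (X(A) = A*(-1) = -A)
L(p) = 4 + p (L(p) = 4 - (-1)*p = 4 + p)
l(v) = 3 - v (l(v) = (4 - 1) - v = 3 - v)
m(U, a) = 1 (m(U, a) = 0 - 1*(-1) = 0 + 1 = 1)
-719*m(13, l(-5)) = -719*1 = -719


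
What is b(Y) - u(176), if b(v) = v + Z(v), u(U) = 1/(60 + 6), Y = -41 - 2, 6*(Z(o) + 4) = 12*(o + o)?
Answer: -14455/66 ≈ -219.02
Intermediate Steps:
Z(o) = -4 + 4*o (Z(o) = -4 + (12*(o + o))/6 = -4 + (12*(2*o))/6 = -4 + (24*o)/6 = -4 + 4*o)
Y = -43
u(U) = 1/66
b(v) = -4 + 5*v (b(v) = v + (-4 + 4*v) = -4 + 5*v)
b(Y) - u(176) = (-4 + 5*(-43)) - 1*1/66 = (-4 - 215) - 1/66 = -219 - 1/66 = -14455/66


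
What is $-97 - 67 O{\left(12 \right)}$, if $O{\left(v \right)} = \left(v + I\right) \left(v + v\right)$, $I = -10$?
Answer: $-3313$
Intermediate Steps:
$O{\left(v \right)} = 2 v \left(-10 + v\right)$ ($O{\left(v \right)} = \left(v - 10\right) \left(v + v\right) = \left(-10 + v\right) 2 v = 2 v \left(-10 + v\right)$)
$-97 - 67 O{\left(12 \right)} = -97 - 67 \cdot 2 \cdot 12 \left(-10 + 12\right) = -97 - 67 \cdot 2 \cdot 12 \cdot 2 = -97 - 3216 = -3313$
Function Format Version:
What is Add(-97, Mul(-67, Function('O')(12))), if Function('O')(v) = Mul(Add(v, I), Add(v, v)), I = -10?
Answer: -3313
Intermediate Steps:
Function('O')(v) = Mul(2, v, Add(-10, v)) (Function('O')(v) = Mul(Add(v, -10), Add(v, v)) = Mul(Add(-10, v), Mul(2, v)) = Mul(2, v, Add(-10, v)))
Add(-97, Mul(-67, Function('O')(12))) = Add(-97, Mul(-67, Mul(2, 12, Add(-10, 12)))) = Add(-97, Mul(-67, Mul(2, 12, 2))) = Add(-97, Mul(-67, 48)) = Add(-97, -3216) = -3313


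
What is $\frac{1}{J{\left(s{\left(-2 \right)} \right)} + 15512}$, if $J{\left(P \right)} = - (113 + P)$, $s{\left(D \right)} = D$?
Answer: $\frac{1}{15401} \approx 6.4931 \cdot 10^{-5}$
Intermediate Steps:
$J{\left(P \right)} = -113 - P$
$\frac{1}{J{\left(s{\left(-2 \right)} \right)} + 15512} = \frac{1}{\left(-113 - -2\right) + 15512} = \frac{1}{\left(-113 + 2\right) + 15512} = \frac{1}{-111 + 15512} = \frac{1}{15401}$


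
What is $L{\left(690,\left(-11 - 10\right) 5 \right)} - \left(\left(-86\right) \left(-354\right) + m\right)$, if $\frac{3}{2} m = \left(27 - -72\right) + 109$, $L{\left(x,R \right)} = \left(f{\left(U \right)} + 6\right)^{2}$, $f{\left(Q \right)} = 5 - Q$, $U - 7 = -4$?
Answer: $- \frac{91556}{3} \approx -30519.0$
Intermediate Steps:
$U = 3$ ($U = 7 - 4 = 3$)
$L{\left(x,R \right)} = 64$ ($L{\left(x,R \right)} = \left(\left(5 - 3\right) + 6\right)^{2} = \left(2 + 6\right)^{2} = 8^{2} = 64$)
$m = \frac{416}{3}$ ($m = \frac{2 \left(\left(27 - -72\right) + 109\right)}{3} = \frac{2 \left(\left(27 + 72\right) + 109\right)}{3} = \frac{2 \left(99 + 109\right)}{3} = \frac{2}{3} \cdot 208 = \frac{416}{3} \approx 138.67$)
$L{\left(690,\left(-11 - 10\right) 5 \right)} - \left(\left(-86\right) \left(-354\right) + m\right) = 64 - \left(\left(-86\right) \left(-354\right) + \frac{416}{3}\right) = 64 - \left(30444 + \frac{416}{3}\right) = 64 - \frac{91748}{3} = - \frac{91556}{3}$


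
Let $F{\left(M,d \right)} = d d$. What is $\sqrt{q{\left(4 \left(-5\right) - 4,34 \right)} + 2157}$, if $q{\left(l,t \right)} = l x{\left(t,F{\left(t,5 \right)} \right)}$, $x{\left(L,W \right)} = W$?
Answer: $3 \sqrt{173} \approx 39.459$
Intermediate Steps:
$F{\left(M,d \right)} = d^{2}$
$q{\left(l,t \right)} = 25 l$ ($q{\left(l,t \right)} = l 5^{2} = l 25 = 25 l$)
$\sqrt{q{\left(4 \left(-5\right) - 4,34 \right)} + 2157} = \sqrt{25 \left(4 \left(-5\right) - 4\right) + 2157} = \sqrt{25 \left(-20 - 4\right) + 2157} = \sqrt{25 \left(-24\right) + 2157} = \sqrt{-600 + 2157} = \sqrt{1557} = 3 \sqrt{173}$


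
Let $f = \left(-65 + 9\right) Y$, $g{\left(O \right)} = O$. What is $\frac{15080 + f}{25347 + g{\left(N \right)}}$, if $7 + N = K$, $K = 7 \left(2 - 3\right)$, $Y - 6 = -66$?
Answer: $\frac{18440}{25333} \approx 0.7279$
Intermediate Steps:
$Y = -60$ ($Y = 6 - 66 = -60$)
$K = -7$ ($K = 7 \left(-1\right) = -7$)
$N = -14$ ($N = -7 - 7 = -14$)
$f = 3360$ ($f = \left(-65 + 9\right) \left(-60\right) = \left(-56\right) \left(-60\right) = 3360$)
$\frac{15080 + f}{25347 + g{\left(N \right)}} = \frac{15080 + 3360}{25347 - 14} = \frac{18440}{25333}$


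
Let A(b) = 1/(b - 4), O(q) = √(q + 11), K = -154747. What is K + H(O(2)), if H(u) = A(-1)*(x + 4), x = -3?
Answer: -773736/5 ≈ -1.5475e+5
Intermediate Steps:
O(q) = √(11 + q)
A(b) = 1/(-4 + b)
H(u) = -⅕ (H(u) = (-3 + 4)/(-4 - 1) = 1/(-5) = -⅕*1 = -⅕)
K + H(O(2)) = -154747 - ⅕ = -773736/5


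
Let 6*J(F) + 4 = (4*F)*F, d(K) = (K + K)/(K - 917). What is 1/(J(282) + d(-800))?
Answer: 5151/273086782 ≈ 1.8862e-5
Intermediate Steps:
d(K) = 2*K/(-917 + K) (d(K) = (2*K)/(-917 + K) = 2*K/(-917 + K))
J(F) = -2/3 + 2*F**2/3 (J(F) = -2/3 + ((4*F)*F)/6 = -2/3 + (4*F**2)/6 = -2/3 + 2*F**2/3)
1/(J(282) + d(-800)) = 1/((-2/3 + (2/3)*282**2) + 2*(-800)/(-917 - 800)) = 1/((-2/3 + (2/3)*79524) + 2*(-800)/(-1717)) = 1/((-2/3 + 53016) + 2*(-800)*(-1/1717)) = 1/(159046/3 + 1600/1717) = 1/(273086782/5151) = 5151/273086782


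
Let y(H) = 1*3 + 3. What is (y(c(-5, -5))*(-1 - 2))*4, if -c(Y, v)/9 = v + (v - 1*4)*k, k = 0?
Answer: -72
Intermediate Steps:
c(Y, v) = -9*v (c(Y, v) = -9*(v + (v - 1*4)*0) = -9*(v + (v - 4)*0) = -9*(v + (-4 + v)*0) = -9*(v + 0) = -9*v)
y(H) = 6 (y(H) = 3 + 3 = 6)
(y(c(-5, -5))*(-1 - 2))*4 = (6*(-1 - 2))*4 = (6*(-3))*4 = -18*4 = -72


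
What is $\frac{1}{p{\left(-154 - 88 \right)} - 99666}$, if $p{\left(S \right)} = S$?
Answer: $- \frac{1}{99908} \approx -1.0009 \cdot 10^{-5}$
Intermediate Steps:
$\frac{1}{p{\left(-154 - 88 \right)} - 99666} = \frac{1}{\left(-154 - 88\right) - 99666} = \frac{1}{-242 - 99666} = \frac{1}{-99908} = - \frac{1}{99908}$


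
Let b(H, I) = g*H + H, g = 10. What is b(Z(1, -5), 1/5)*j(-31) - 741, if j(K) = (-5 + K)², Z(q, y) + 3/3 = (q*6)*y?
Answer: -442677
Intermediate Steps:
Z(q, y) = -1 + 6*q*y (Z(q, y) = -1 + (q*6)*y = -1 + (6*q)*y = -1 + 6*q*y)
b(H, I) = 11*H (b(H, I) = 10*H + H = 11*H)
b(Z(1, -5), 1/5)*j(-31) - 741 = (11*(-1 + 6*1*(-5)))*(-5 - 31)² - 741 = (11*(-1 - 30))*(-36)² - 741 = (11*(-31))*1296 - 741 = -341*1296 - 741 = -441936 - 741 = -442677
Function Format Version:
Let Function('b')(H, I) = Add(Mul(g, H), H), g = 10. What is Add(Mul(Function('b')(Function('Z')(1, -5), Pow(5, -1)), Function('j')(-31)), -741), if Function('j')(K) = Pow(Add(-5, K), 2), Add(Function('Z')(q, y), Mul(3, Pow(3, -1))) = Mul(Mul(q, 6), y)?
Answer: -442677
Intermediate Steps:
Function('Z')(q, y) = Add(-1, Mul(6, q, y)) (Function('Z')(q, y) = Add(-1, Mul(Mul(q, 6), y)) = Add(-1, Mul(Mul(6, q), y)) = Add(-1, Mul(6, q, y)))
Function('b')(H, I) = Mul(11, H) (Function('b')(H, I) = Add(Mul(10, H), H) = Mul(11, H))
Add(Mul(Function('b')(Function('Z')(1, -5), Pow(5, -1)), Function('j')(-31)), -741) = Add(Mul(Mul(11, Add(-1, Mul(6, 1, -5))), Pow(Add(-5, -31), 2)), -741) = Add(Mul(Mul(11, Add(-1, -30)), Pow(-36, 2)), -741) = Add(Mul(Mul(11, -31), 1296), -741) = Add(Mul(-341, 1296), -741) = Add(-441936, -741) = -442677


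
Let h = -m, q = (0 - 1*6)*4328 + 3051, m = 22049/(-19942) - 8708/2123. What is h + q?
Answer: -970013493159/42336866 ≈ -22912.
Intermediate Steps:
m = -220464963/42336866 (m = 22049*(-1/19942) - 8708*1/2123 = -22049/19942 - 8708/2123 = -220464963/42336866 ≈ -5.2074)
q = -22917 (q = (0 - 6)*4328 + 3051 = -6*4328 + 3051 = -25968 + 3051 = -22917)
h = 220464963/42336866 (h = -1*(-220464963/42336866) = 220464963/42336866 ≈ 5.2074)
h + q = 220464963/42336866 - 22917 = -970013493159/42336866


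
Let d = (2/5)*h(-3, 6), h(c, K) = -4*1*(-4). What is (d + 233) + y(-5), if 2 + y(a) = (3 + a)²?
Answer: 1207/5 ≈ 241.40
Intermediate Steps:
h(c, K) = 16 (h(c, K) = -4*(-4) = 16)
d = 32/5 (d = (2/5)*16 = (2*(⅕))*16 = (⅖)*16 = 32/5 ≈ 6.4000)
y(a) = -2 + (3 + a)²
(d + 233) + y(-5) = (32/5 + 233) + (-2 + (3 - 5)²) = 1197/5 + (-2 + (-2)²) = 1197/5 + (-2 + 4) = 1197/5 + 2 = 1207/5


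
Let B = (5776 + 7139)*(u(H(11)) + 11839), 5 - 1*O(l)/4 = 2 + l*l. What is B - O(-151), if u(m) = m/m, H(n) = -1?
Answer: 153004792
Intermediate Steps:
O(l) = 12 - 4*l**2 (O(l) = 20 - 4*(2 + l*l) = 20 - 4*(2 + l**2) = 20 + (-8 - 4*l**2) = 12 - 4*l**2)
u(m) = 1
B = 152913600 (B = (5776 + 7139)*(1 + 11839) = 12915*11840 = 152913600)
B - O(-151) = 152913600 - (12 - 4*(-151)**2) = 152913600 - (12 - 4*22801) = 152913600 - (12 - 91204) = 152913600 - 1*(-91192) = 152913600 + 91192 = 153004792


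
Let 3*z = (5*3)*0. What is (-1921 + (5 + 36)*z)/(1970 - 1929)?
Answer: -1921/41 ≈ -46.854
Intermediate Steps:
z = 0 (z = ((5*3)*0)/3 = (15*0)/3 = (⅓)*0 = 0)
(-1921 + (5 + 36)*z)/(1970 - 1929) = (-1921 + (5 + 36)*0)/(1970 - 1929) = (-1921 + 41*0)/41 = (-1921 + 0)*(1/41) = -1921*1/41 = -1921/41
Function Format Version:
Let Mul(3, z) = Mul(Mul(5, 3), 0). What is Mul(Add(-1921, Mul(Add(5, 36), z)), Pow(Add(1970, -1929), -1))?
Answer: Rational(-1921, 41) ≈ -46.854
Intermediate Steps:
z = 0 (z = Mul(Rational(1, 3), Mul(Mul(5, 3), 0)) = Mul(Rational(1, 3), Mul(15, 0)) = Mul(Rational(1, 3), 0) = 0)
Mul(Add(-1921, Mul(Add(5, 36), z)), Pow(Add(1970, -1929), -1)) = Mul(Add(-1921, Mul(Add(5, 36), 0)), Pow(Add(1970, -1929), -1)) = Mul(Add(-1921, Mul(41, 0)), Pow(41, -1)) = Mul(Add(-1921, 0), Rational(1, 41)) = Mul(-1921, Rational(1, 41)) = Rational(-1921, 41)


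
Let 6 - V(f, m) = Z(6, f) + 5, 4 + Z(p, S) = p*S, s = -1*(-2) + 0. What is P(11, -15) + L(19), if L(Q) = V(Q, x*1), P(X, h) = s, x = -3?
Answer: -107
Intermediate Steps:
s = 2 (s = 2 + 0 = 2)
Z(p, S) = -4 + S*p (Z(p, S) = -4 + p*S = -4 + S*p)
P(X, h) = 2
V(f, m) = 5 - 6*f (V(f, m) = 6 - ((-4 + f*6) + 5) = 6 - ((-4 + 6*f) + 5) = 6 - (1 + 6*f) = 6 + (-1 - 6*f) = 5 - 6*f)
L(Q) = 5 - 6*Q
P(11, -15) + L(19) = 2 + (5 - 6*19) = 2 + (5 - 114) = 2 - 109 = -107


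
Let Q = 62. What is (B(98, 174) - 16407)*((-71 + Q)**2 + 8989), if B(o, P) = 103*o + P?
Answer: -55680730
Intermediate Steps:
B(o, P) = P + 103*o
(B(98, 174) - 16407)*((-71 + Q)**2 + 8989) = ((174 + 103*98) - 16407)*((-71 + 62)**2 + 8989) = ((174 + 10094) - 16407)*((-9)**2 + 8989) = (10268 - 16407)*(81 + 8989) = -6139*9070 = -55680730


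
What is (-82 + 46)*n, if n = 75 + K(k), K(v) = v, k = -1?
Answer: -2664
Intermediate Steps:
n = 74 (n = 75 - 1 = 74)
(-82 + 46)*n = (-82 + 46)*74 = -36*74 = -2664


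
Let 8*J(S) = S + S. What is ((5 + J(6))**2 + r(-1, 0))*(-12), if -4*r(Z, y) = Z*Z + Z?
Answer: -507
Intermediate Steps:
J(S) = S/4 (J(S) = (S + S)/8 = (2*S)/8 = S/4)
r(Z, y) = -Z/4 - Z**2/4 (r(Z, y) = -(Z*Z + Z)/4 = -(Z**2 + Z)/4 = -(Z + Z**2)/4 = -Z/4 - Z**2/4)
((5 + J(6))**2 + r(-1, 0))*(-12) = ((5 + (1/4)*6)**2 - 1/4*(-1)*(1 - 1))*(-12) = ((5 + 3/2)**2 - 1/4*(-1)*0)*(-12) = ((13/2)**2 + 0)*(-12) = (169/4 + 0)*(-12) = (169/4)*(-12) = -507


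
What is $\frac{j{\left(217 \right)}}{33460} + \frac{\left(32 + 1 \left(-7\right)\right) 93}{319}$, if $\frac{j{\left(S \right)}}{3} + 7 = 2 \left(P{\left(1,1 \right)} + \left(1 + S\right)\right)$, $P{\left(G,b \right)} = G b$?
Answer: $\frac{78206967}{10673740} \approx 7.327$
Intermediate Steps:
$j{\left(S \right)} = -9 + 6 S$ ($j{\left(S \right)} = -21 + 3 \cdot 2 \left(1 \cdot 1 + \left(1 + S\right)\right) = -21 + 3 \cdot 2 \left(1 + \left(1 + S\right)\right) = -21 + 3 \cdot 2 \left(2 + S\right) = -21 + 3 \left(4 + 2 S\right) = -21 + \left(12 + 6 S\right) = -9 + 6 S$)
$\frac{j{\left(217 \right)}}{33460} + \frac{\left(32 + 1 \left(-7\right)\right) 93}{319} = \frac{-9 + 6 \cdot 217}{33460} + \frac{\left(32 + 1 \left(-7\right)\right) 93}{319} = \left(-9 + 1302\right) \frac{1}{33460} + \left(32 - 7\right) 93 \cdot \frac{1}{319} = 1293 \cdot \frac{1}{33460} + 25 \cdot 93 \cdot \frac{1}{319} = \frac{1293}{33460} + 2325 \cdot \frac{1}{319} = \frac{1293}{33460} + \frac{2325}{319} = \frac{78206967}{10673740}$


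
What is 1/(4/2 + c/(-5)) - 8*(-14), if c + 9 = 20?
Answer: 107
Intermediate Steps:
c = 11 (c = -9 + 20 = 11)
1/(4/2 + c/(-5)) - 8*(-14) = 1/(4/2 + 11/(-5)) - 8*(-14) = 1/(4*(½) + 11*(-⅕)) + 112 = 1/(2 - 11/5) + 112 = 1/(-⅕) + 112 = -5 + 112 = 107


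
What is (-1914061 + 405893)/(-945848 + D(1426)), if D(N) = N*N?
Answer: -377042/271907 ≈ -1.3867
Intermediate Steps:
D(N) = N**2
(-1914061 + 405893)/(-945848 + D(1426)) = (-1914061 + 405893)/(-945848 + 1426**2) = -1508168/(-945848 + 2033476) = -1508168/1087628 = -1508168*1/1087628 = -377042/271907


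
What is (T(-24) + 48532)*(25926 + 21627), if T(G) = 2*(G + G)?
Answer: 2303277108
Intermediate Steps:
T(G) = 4*G (T(G) = 2*(2*G) = 4*G)
(T(-24) + 48532)*(25926 + 21627) = (4*(-24) + 48532)*(25926 + 21627) = (-96 + 48532)*47553 = 48436*47553 = 2303277108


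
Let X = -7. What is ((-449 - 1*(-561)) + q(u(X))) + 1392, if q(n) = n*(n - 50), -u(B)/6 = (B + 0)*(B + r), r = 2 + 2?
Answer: 23680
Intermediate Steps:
r = 4
u(B) = -6*B*(4 + B) (u(B) = -6*(B + 0)*(B + 4) = -6*B*(4 + B))
q(n) = n*(-50 + n)
((-449 - 1*(-561)) + q(u(X))) + 1392 = ((-449 - 1*(-561)) + (-6*(-7)*(4 - 7))*(-50 - 6*(-7)*(4 - 7))) + 1392 = ((-449 + 561) + (-6*(-7)*(-3))*(-50 - 6*(-7)*(-3))) + 1392 = (112 - 126*(-50 - 126)) + 1392 = (112 - 126*(-176)) + 1392 = (112 + 22176) + 1392 = 22288 + 1392 = 23680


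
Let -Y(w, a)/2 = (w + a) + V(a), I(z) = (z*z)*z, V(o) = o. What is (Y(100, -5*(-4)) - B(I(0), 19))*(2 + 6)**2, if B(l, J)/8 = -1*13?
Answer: -11264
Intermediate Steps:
I(z) = z**3 (I(z) = z**2*z = z**3)
B(l, J) = -104 (B(l, J) = 8*(-1*13) = 8*(-13) = -104)
Y(w, a) = -4*a - 2*w (Y(w, a) = -2*((w + a) + a) = -2*((a + w) + a) = -2*(w + 2*a) = -4*a - 2*w)
(Y(100, -5*(-4)) - B(I(0), 19))*(2 + 6)**2 = ((-(-20)*(-4) - 2*100) - 1*(-104))*(2 + 6)**2 = ((-4*20 - 200) + 104)*8**2 = ((-80 - 200) + 104)*64 = (-280 + 104)*64 = -176*64 = -11264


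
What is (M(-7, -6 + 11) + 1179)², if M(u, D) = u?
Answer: 1373584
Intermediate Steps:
(M(-7, -6 + 11) + 1179)² = (-7 + 1179)² = 1172² = 1373584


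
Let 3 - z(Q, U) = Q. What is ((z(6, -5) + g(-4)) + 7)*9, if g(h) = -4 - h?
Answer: 36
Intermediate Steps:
z(Q, U) = 3 - Q
((z(6, -5) + g(-4)) + 7)*9 = (((3 - 1*6) + (-4 - 1*(-4))) + 7)*9 = (((3 - 6) + (-4 + 4)) + 7)*9 = ((-3 + 0) + 7)*9 = (-3 + 7)*9 = 4*9 = 36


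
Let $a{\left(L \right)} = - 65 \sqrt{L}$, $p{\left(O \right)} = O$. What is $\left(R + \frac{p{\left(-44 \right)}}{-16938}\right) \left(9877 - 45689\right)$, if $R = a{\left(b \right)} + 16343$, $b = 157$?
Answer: $- \frac{4956699132868}{8469} + 2327780 \sqrt{157} \approx -5.5611 \cdot 10^{8}$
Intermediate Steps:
$R = 16343 - 65 \sqrt{157}$ ($R = - 65 \sqrt{157} + 16343 = 16343 - 65 \sqrt{157} \approx 15529.0$)
$\left(R + \frac{p{\left(-44 \right)}}{-16938}\right) \left(9877 - 45689\right) = \left(\left(16343 - 65 \sqrt{157}\right) - \frac{44}{-16938}\right) \left(9877 - 45689\right) = \left(\left(16343 - 65 \sqrt{157}\right) - - \frac{22}{8469}\right) \left(-35812\right) = \left(\left(16343 - 65 \sqrt{157}\right) + \frac{22}{8469}\right) \left(-35812\right) = \left(\frac{138408889}{8469} - 65 \sqrt{157}\right) \left(-35812\right) = - \frac{4956699132868}{8469} + 2327780 \sqrt{157}$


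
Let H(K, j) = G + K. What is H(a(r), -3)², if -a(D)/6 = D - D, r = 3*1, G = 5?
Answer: 25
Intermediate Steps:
r = 3
a(D) = 0 (a(D) = -6*(D - D) = -6*0 = 0)
H(K, j) = 5 + K
H(a(r), -3)² = (5 + 0)² = 5² = 25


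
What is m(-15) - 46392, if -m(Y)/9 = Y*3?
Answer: -45987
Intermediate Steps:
m(Y) = -27*Y (m(Y) = -9*Y*3 = -27*Y)
m(-15) - 46392 = -27*(-15) - 46392 = 405 - 46392 = -45987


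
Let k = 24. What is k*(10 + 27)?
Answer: 888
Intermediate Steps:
k*(10 + 27) = 24*(10 + 27) = 24*37 = 888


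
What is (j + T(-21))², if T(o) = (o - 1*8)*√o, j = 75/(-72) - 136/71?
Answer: -51255370655/2903616 + 146131*I*√21/852 ≈ -17652.0 + 785.98*I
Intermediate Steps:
j = -5039/1704 (j = 75*(-1/72) - 136*1/71 = -25/24 - 136/71 = -5039/1704 ≈ -2.9572)
T(o) = √o*(-8 + o) (T(o) = (o - 8)*√o = (-8 + o)*√o = √o*(-8 + o))
(j + T(-21))² = (-5039/1704 + √(-21)*(-8 - 21))² = (-5039/1704 + (I*√21)*(-29))² = (-5039/1704 - 29*I*√21)²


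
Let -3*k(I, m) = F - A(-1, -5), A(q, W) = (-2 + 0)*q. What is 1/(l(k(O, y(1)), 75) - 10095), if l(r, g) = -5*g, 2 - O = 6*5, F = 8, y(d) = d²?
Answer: -1/10470 ≈ -9.5511e-5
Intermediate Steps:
A(q, W) = -2*q
O = -28 (O = 2 - 6*5 = 2 - 1*30 = 2 - 30 = -28)
k(I, m) = -2 (k(I, m) = -(8 - (-2)*(-1))/3 = -(8 - 1*2)/3 = -(8 - 2)/3 = -⅓*6 = -2)
1/(l(k(O, y(1)), 75) - 10095) = 1/(-5*75 - 10095) = 1/(-375 - 10095) = 1/(-10470) = -1/10470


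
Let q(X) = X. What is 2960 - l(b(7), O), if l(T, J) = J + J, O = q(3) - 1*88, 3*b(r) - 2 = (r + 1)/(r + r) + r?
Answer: 3130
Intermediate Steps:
b(r) = 2/3 + r/3 + (1 + r)/(6*r) (b(r) = 2/3 + ((r + 1)/(r + r) + r)/3 = 2/3 + ((1 + r)/((2*r)) + r)/3 = 2/3 + ((1 + r)*(1/(2*r)) + r)/3 = 2/3 + ((1 + r)/(2*r) + r)/3 = 2/3 + (r + (1 + r)/(2*r))/3 = 2/3 + (r/3 + (1 + r)/(6*r)) = 2/3 + r/3 + (1 + r)/(6*r))
O = -85 (O = 3 - 1*88 = 3 - 88 = -85)
l(T, J) = 2*J
2960 - l(b(7), O) = 2960 - 2*(-85) = 2960 - 1*(-170) = 2960 + 170 = 3130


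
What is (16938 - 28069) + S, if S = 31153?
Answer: 20022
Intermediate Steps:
(16938 - 28069) + S = (16938 - 28069) + 31153 = -11131 + 31153 = 20022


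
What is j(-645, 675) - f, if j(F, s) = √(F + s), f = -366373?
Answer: 366373 + √30 ≈ 3.6638e+5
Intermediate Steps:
j(-645, 675) - f = √(-645 + 675) - 1*(-366373) = √30 + 366373 = 366373 + √30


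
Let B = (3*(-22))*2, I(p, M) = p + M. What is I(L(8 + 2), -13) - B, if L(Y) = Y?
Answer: 129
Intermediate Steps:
I(p, M) = M + p
B = -132 (B = -66*2 = -132)
I(L(8 + 2), -13) - B = (-13 + (8 + 2)) - 1*(-132) = (-13 + 10) + 132 = -3 + 132 = 129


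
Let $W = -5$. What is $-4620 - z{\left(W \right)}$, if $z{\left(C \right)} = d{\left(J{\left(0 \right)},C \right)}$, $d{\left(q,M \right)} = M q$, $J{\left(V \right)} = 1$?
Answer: $-4615$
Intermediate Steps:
$z{\left(C \right)} = C$ ($z{\left(C \right)} = C 1 = C$)
$-4620 - z{\left(W \right)} = -4620 - -5 = -4620 + 5 = -4615$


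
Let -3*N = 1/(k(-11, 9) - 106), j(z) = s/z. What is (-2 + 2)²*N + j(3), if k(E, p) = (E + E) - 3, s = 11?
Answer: 11/3 ≈ 3.6667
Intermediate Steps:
k(E, p) = -3 + 2*E (k(E, p) = 2*E - 3 = -3 + 2*E)
j(z) = 11/z
N = 1/393 (N = -1/(3*((-3 + 2*(-11)) - 106)) = -1/(3*((-3 - 22) - 106)) = -1/(3*(-25 - 106)) = -⅓/(-131) = -⅓*(-1/131) = 1/393 ≈ 0.0025445)
(-2 + 2)²*N + j(3) = (-2 + 2)²*(1/393) + 11/3 = 0²*(1/393) + 11*(⅓) = 0*(1/393) + 11/3 = 0 + 11/3 = 11/3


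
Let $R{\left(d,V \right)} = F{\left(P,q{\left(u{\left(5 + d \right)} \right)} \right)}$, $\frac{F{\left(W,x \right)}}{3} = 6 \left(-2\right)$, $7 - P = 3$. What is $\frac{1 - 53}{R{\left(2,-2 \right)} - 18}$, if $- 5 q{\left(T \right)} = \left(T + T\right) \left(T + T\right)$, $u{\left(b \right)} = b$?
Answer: $\frac{26}{27} \approx 0.96296$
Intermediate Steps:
$P = 4$ ($P = 7 - 3 = 4$)
$q{\left(T \right)} = - \frac{4 T^{2}}{5}$ ($q{\left(T \right)} = - \frac{\left(T + T\right) \left(T + T\right)}{5} = - \frac{2 T 2 T}{5} = - \frac{4 T^{2}}{5}$)
$F{\left(W,x \right)} = -36$ ($F{\left(W,x \right)} = 3 \cdot 6 \left(-2\right) = 3 \left(-12\right) = -36$)
$R{\left(d,V \right)} = -36$
$\frac{1 - 53}{R{\left(2,-2 \right)} - 18} = \frac{1 - 53}{-36 - 18} = - \frac{52}{-54} = \left(-52\right) \left(- \frac{1}{54}\right) = \frac{26}{27}$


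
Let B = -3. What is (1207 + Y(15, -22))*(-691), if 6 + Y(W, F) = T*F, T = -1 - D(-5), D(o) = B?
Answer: -799487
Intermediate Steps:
D(o) = -3
T = 2 (T = -1 - 1*(-3) = -1 + 3 = 2)
Y(W, F) = -6 + 2*F
(1207 + Y(15, -22))*(-691) = (1207 + (-6 + 2*(-22)))*(-691) = (1207 + (-6 - 44))*(-691) = (1207 - 50)*(-691) = 1157*(-691) = -799487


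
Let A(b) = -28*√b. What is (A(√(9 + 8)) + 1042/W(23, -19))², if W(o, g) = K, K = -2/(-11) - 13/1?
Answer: 4*(5731 + 1974*17^(¼))²/19881 ≈ 19084.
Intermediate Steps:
K = -141/11 (K = -2*(-1/11) - 13*1 = 2/11 - 13 = -141/11 ≈ -12.818)
W(o, g) = -141/11
(A(√(9 + 8)) + 1042/W(23, -19))² = (-28*(9 + 8)^(¼) + 1042/(-141/11))² = (-28*17^(¼) + 1042*(-11/141))² = (-28*17^(¼) - 11462/141)² = (-11462/141 - 28*17^(¼))²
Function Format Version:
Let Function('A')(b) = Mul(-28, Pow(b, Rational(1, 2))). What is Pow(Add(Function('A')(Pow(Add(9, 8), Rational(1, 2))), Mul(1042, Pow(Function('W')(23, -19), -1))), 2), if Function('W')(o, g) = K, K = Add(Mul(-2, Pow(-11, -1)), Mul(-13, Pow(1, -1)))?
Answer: Mul(Rational(4, 19881), Pow(Add(5731, Mul(1974, Pow(17, Rational(1, 4)))), 2)) ≈ 19084.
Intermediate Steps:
K = Rational(-141, 11) (K = Add(Mul(-2, Rational(-1, 11)), Mul(-13, 1)) = Add(Rational(2, 11), -13) = Rational(-141, 11) ≈ -12.818)
Function('W')(o, g) = Rational(-141, 11)
Pow(Add(Function('A')(Pow(Add(9, 8), Rational(1, 2))), Mul(1042, Pow(Function('W')(23, -19), -1))), 2) = Pow(Add(Mul(-28, Pow(Pow(Add(9, 8), Rational(1, 2)), Rational(1, 2))), Mul(1042, Pow(Rational(-141, 11), -1))), 2) = Pow(Add(Mul(-28, Pow(Pow(17, Rational(1, 2)), Rational(1, 2))), Mul(1042, Rational(-11, 141))), 2) = Pow(Add(Mul(-28, Pow(17, Rational(1, 4))), Rational(-11462, 141)), 2) = Pow(Add(Rational(-11462, 141), Mul(-28, Pow(17, Rational(1, 4)))), 2)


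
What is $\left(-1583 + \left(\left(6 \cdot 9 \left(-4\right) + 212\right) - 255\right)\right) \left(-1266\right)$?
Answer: $2331972$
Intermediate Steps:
$\left(-1583 + \left(\left(6 \cdot 9 \left(-4\right) + 212\right) - 255\right)\right) \left(-1266\right) = \left(-1583 + \left(\left(54 \left(-4\right) + 212\right) - 255\right)\right) \left(-1266\right) = \left(-1583 + \left(\left(-216 + 212\right) - 255\right)\right) \left(-1266\right) = \left(-1583 - 259\right) \left(-1266\right) = \left(-1842\right) \left(-1266\right) = 2331972$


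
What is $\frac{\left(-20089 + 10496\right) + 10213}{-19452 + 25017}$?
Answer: $\frac{124}{1113} \approx 0.11141$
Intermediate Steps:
$\frac{\left(-20089 + 10496\right) + 10213}{-19452 + 25017} = \frac{-9593 + 10213}{5565} = 620 \cdot \frac{1}{5565} = \frac{124}{1113}$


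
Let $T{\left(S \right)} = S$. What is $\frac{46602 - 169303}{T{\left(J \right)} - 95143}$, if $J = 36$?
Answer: $\frac{122701}{95107} \approx 1.2901$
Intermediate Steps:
$\frac{46602 - 169303}{T{\left(J \right)} - 95143} = \frac{46602 - 169303}{36 - 95143} = - \frac{122701}{-95107} = \left(-122701\right) \left(- \frac{1}{95107}\right) = \frac{122701}{95107}$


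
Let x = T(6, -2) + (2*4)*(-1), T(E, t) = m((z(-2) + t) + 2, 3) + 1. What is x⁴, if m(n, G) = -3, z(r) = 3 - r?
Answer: 10000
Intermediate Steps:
T(E, t) = -2 (T(E, t) = -3 + 1 = -2)
x = -10 (x = -2 + (2*4)*(-1) = -2 + 8*(-1) = -2 - 8 = -10)
x⁴ = (-10)⁴ = 10000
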